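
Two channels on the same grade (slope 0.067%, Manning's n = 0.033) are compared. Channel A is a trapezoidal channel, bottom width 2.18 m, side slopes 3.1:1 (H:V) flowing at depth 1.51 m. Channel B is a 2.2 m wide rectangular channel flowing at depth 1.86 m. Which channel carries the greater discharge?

Channel A: With bottom width b = 2.18 m and side slope z = 3.1: A = (b + zy)y = (2.18 + 3.1×1.51)×1.51 = 10.36 m²; P = b + 2y√(1+z²) = 2.18 + 2×1.51×3.257 = 12.02 m. Hydraulic radius R = A/P = 10.36/12.02 = 0.8621 m. Q_A = (1/0.033)·10.36·0.8621^(2/3)·√0.00067 = 7.361 m³/s.
Channel B: Flow area A = b·y = 2.2 × 1.86 = 4.092 m². Wetted perimeter P = b + 2y = 2.2 + 2×1.86 = 5.92 m. Hydraulic radius R = A/P = 4.092/5.92 = 0.6912 m. Q_B = (1/0.033)·4.092·0.6912^(2/3)·√0.00067 = 2.509 m³/s.
Q_A = 7.361 m³/s vs Q_B = 2.509 m³/s, so channel A carries more.

channel A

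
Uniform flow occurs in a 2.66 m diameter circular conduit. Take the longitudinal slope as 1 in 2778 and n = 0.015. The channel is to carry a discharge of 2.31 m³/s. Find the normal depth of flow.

y_n = 1.22 m

Manning's equation rearranged: A R^(2/3) = nQ / (1·√S) = 0.015 × 2.31 / (√0.00036) = 1.826.
Try y = 1.52 m: A R^(2/3) = 2.636 — high.
Try y = 1.22 m: A R^(2/3) = 1.824 — close enough.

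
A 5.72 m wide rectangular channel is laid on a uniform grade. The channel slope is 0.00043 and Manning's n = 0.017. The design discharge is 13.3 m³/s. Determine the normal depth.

Manning's equation rearranged: A R^(2/3) = nQ / (1·√S) = 0.017 × 13.3 / (√0.00043) = 10.9.
Try y = 1.38 m: A R^(2/3) = 7.525 — low.
Try y = 2.14 m: A R^(2/3) = 14.01 — high.
Try y = 1.79 m: A R^(2/3) = 10.92 — matches.

y_n = 1.79 m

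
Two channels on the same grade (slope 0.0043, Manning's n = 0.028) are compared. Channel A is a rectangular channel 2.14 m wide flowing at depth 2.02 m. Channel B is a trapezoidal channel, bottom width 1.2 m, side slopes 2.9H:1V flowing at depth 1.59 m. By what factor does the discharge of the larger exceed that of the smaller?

2.42

Channel A: Flow area A = b·y = 2.14 × 2.02 = 4.323 m². Wetted perimeter P = b + 2y = 2.14 + 2×2.02 = 6.18 m. Hydraulic radius R = A/P = 4.323/6.18 = 0.6995 m. Q_A = (1/0.028)·4.323·0.6995^(2/3)·√0.0043 = 7.977 m³/s.
Channel B: With bottom width b = 1.2 m and side slope z = 2.9: A = (b + zy)y = (1.2 + 2.9×1.59)×1.59 = 9.239 m²; P = b + 2y√(1+z²) = 1.2 + 2×1.59×3.068 = 10.95 m. Hydraulic radius R = A/P = 9.239/10.95 = 0.8434 m. Q_B = (1/0.028)·9.239·0.8434^(2/3)·√0.0043 = 19.32 m³/s.
The larger discharge is 19.32 m³/s and the smaller is 7.977 m³/s; the ratio is 2.42.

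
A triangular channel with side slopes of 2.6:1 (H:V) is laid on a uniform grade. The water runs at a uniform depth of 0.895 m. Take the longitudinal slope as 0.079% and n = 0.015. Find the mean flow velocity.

For a triangular section with side slope z = 2.6: A = zy² = 2.6×0.895² = 2.083 m²; P = 2y√(1+z²) = 2×0.895×2.786 = 4.986 m.
Hydraulic radius R = A/P = 2.083/4.986 = 0.4177 m.
From Manning's equation, V = (1/n) R^(2/3) S^(1/2) = (1/0.015) × 0.4177^(2/3) × 0.00079^(1/2) = 1.05 m/s.

V = 1.05 m/s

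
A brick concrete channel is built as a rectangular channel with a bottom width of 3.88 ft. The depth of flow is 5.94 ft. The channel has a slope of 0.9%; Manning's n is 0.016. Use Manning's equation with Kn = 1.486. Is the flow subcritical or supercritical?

subcritical

Flow area A = b·y = 3.88 × 5.94 = 23.05 ft². Wetted perimeter P = b + 2y = 3.88 + 2×5.94 = 15.76 ft.
Hydraulic radius R = A/P = 23.05/15.76 = 1.462 ft.
V = (1.486/n) R^(2/3) √S = (1.486/0.016) × 1.462^(2/3) × √0.009 = 11.35 ft/s. Hydraulic depth D_h = A/T = 23.05/3.88 = 5.94 ft.
Froude number Fr = V/√(g·D_h) = 11.35/√(32.2×5.94) = 0.821, which is less than 1, so the flow is subcritical.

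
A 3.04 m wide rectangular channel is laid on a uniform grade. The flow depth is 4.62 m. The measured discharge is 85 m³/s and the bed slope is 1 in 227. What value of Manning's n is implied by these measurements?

n = 0.012

Flow area A = b·y = 3.04 × 4.62 = 14.04 m². Wetted perimeter P = b + 2y = 3.04 + 2×4.62 = 12.28 m.
Hydraulic radius R = A/P = 14.04/12.28 = 1.144 m.
Rearranging Manning's equation: n = (1/Q) A R^(2/3) S^(1/2) = (1/85) × 14.04 × 1.144^(2/3) × √0.004405 = 0.012.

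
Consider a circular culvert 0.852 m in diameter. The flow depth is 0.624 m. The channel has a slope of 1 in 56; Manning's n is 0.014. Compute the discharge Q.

For a circular section of diameter D = 0.852 m at depth y = 0.624 m, the central angle is θ = 2 arccos(1 − 2y/D) = 4.108 rad. Then A = (D²/8)(θ − sin θ) = 0.4475 m² and P = Dθ/2 = 1.75 m.
Hydraulic radius R = A/P = 0.4475/1.75 = 0.2557 m.
Manning's equation: Q = (1/n) A R^(2/3) S^(1/2) = (1/0.014) × 0.4475 × 0.2557^(2/3) × 0.01786^(1/2) = 1.72 m³/s.

Q = 1.72 m³/s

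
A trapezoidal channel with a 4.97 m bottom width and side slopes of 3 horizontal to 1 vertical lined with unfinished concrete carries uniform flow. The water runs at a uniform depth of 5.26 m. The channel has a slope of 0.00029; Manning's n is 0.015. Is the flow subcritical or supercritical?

With bottom width b = 4.97 m and side slope z = 3: A = (b + zy)y = (4.97 + 3×5.26)×5.26 = 109.1 m²; P = b + 2y√(1+z²) = 4.97 + 2×5.26×3.162 = 38.24 m.
Hydraulic radius R = A/P = 109.1/38.24 = 2.854 m.
V = (1/n) R^(2/3) √S = (1/0.015) × 2.854^(2/3) × √0.00029 = 2.284 m/s. Hydraulic depth D_h = A/T = 109.1/36.53 = 2.988 m.
Froude number Fr = V/√(g·D_h) = 2.284/√(9.81×2.988) = 0.422, which is less than 1, so the flow is subcritical.

subcritical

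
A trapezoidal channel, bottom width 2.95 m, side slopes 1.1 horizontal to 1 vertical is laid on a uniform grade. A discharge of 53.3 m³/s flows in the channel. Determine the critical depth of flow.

y_c = 2.39 m

At critical depth, Q² T / (g A³) = 1, i.e. A³/T = Q²/g = 53.3²/9.81 = 289.6.
Try y = 2.69 m: A³/T = 452.9 — high.
Try y = 1.73 m: A³/T = 87.6 — low.
Try y = 2.39 m: A³/T = 288.8 — close enough.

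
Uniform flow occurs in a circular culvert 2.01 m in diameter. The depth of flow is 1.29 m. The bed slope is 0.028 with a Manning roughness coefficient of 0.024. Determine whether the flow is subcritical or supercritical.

For a circular section of diameter D = 2.01 m at depth y = 1.29 m, the central angle is θ = 2 arccos(1 − 2y/D) = 3.717 rad. Then A = (D²/8)(θ − sin θ) = 2.152 m² and P = Dθ/2 = 3.735 m.
Hydraulic radius R = A/P = 2.152/3.735 = 0.576 m.
V = (1/n) R^(2/3) √S = (1/0.024) × 0.576^(2/3) × √0.028 = 4.827 m/s. Hydraulic depth D_h = A/T = 2.152/1.927 = 1.116 m.
Froude number Fr = V/√(g·D_h) = 4.827/√(9.81×1.116) = 1.46, which is greater than 1, so the flow is supercritical.

supercritical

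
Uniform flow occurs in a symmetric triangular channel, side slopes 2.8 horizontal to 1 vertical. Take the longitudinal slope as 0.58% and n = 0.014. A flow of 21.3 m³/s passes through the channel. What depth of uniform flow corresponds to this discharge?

y_n = 1.37 m

Manning's equation rearranged: A R^(2/3) = nQ / (1·√S) = 0.014 × 21.3 / (√0.0058) = 3.916.
At y = 1.21 m: A R^(2/3) = 2.817 — too small.
At y = 1.57 m: A R^(2/3) = 5.643 — too large.
At y = 1.37 m: A R^(2/3) = 3.924 — close enough.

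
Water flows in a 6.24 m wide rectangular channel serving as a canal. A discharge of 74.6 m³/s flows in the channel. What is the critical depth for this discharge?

For a rectangular channel, critical depth y_c = (q²/g)^(1/3) where q = Q/b = 74.6/6.24 = 11.96 m²/s.
So y_c = (11.96²/9.81)^(1/3) = 2.44 m.

y_c = 2.44 m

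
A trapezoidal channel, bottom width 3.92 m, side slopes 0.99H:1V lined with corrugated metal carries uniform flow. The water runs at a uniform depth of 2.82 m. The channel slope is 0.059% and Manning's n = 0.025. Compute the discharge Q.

Q = 25.1 m³/s

With bottom width b = 3.92 m and side slope z = 0.99: A = (b + zy)y = (3.92 + 0.99×2.82)×2.82 = 18.93 m²; P = b + 2y√(1+z²) = 3.92 + 2×2.82×1.407 = 11.86 m.
Hydraulic radius R = A/P = 18.93/11.86 = 1.596 m.
Manning's equation: Q = (1/n) A R^(2/3) S^(1/2) = (1/0.025) × 18.93 × 1.596^(2/3) × 0.00059^(1/2) = 25.1 m³/s.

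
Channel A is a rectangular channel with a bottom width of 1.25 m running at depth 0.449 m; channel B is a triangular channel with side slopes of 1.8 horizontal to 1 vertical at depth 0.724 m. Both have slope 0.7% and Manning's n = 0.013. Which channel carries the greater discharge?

Channel A: Flow area A = b·y = 1.25 × 0.449 = 0.5613 m². Wetted perimeter P = b + 2y = 1.25 + 2×0.449 = 2.148 m. Hydraulic radius R = A/P = 0.5613/2.148 = 0.2613 m. Q_A = (1/0.013)·0.5613·0.2613^(2/3)·√0.007 = 1.476 m³/s.
Channel B: For a triangular section with side slope z = 1.8: A = zy² = 1.8×0.724² = 0.9435 m²; P = 2y√(1+z²) = 2×0.724×2.059 = 2.982 m. Hydraulic radius R = A/P = 0.9435/2.982 = 0.3164 m. Q_B = (1/0.013)·0.9435·0.3164^(2/3)·√0.007 = 2.82 m³/s.
Q_A = 1.476 m³/s vs Q_B = 2.82 m³/s, so channel B carries more.

channel B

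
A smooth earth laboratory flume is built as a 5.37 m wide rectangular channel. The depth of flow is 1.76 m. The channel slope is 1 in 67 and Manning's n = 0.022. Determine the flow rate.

Q = 54.7 m³/s

Flow area A = b·y = 5.37 × 1.76 = 9.451 m². Wetted perimeter P = b + 2y = 5.37 + 2×1.76 = 8.89 m.
Hydraulic radius R = A/P = 9.451/8.89 = 1.063 m.
Manning's equation: Q = (1/n) A R^(2/3) S^(1/2) = (1/0.022) × 9.451 × 1.063^(2/3) × 0.01493^(1/2) = 54.7 m³/s.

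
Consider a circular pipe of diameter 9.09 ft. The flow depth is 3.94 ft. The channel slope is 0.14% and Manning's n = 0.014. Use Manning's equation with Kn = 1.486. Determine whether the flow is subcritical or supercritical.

For a circular section of diameter D = 9.09 ft at depth y = 3.94 ft, the central angle is θ = 2 arccos(1 − 2y/D) = 2.875 rad. Then A = (D²/8)(θ − sin θ) = 26.96 ft² and P = Dθ/2 = 13.06 ft.
Hydraulic radius R = A/P = 26.96/13.06 = 2.064 ft.
V = (1.486/n) R^(2/3) √S = (1.486/0.014) × 2.064^(2/3) × √0.0014 = 6.438 ft/s. Hydraulic depth D_h = A/T = 26.96/9.009 = 2.993 ft.
Froude number Fr = V/√(g·D_h) = 6.438/√(32.2×2.993) = 0.656, which is less than 1, so the flow is subcritical.

subcritical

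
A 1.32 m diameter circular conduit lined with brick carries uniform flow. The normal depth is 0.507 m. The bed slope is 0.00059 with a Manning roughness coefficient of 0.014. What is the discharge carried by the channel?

For a circular section of diameter D = 1.32 m at depth y = 0.507 m, the central angle is θ = 2 arccos(1 − 2y/D) = 2.674 rad. Then A = (D²/8)(θ − sin θ) = 0.4841 m² and P = Dθ/2 = 1.765 m.
Hydraulic radius R = A/P = 0.4841/1.765 = 0.2743 m.
Manning's equation: Q = (1/n) A R^(2/3) S^(1/2) = (1/0.014) × 0.4841 × 0.2743^(2/3) × 0.00059^(1/2) = 0.355 m³/s.

Q = 0.355 m³/s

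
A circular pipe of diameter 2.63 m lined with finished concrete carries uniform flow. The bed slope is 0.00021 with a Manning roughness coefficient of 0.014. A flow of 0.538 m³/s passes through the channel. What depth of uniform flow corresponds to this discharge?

y_n = 0.632 m

Manning's equation rearranged: A R^(2/3) = nQ / (1·√S) = 0.014 × 0.538 / (√0.00021) = 0.5198.
Trying y = 0.526 m: A R^(2/3) = 0.3597 — short.
Trying y = 0.757 m: A R^(2/3) = 0.7423 — over.
Trying y = 0.632 m: A R^(2/3) = 0.5202 — matches.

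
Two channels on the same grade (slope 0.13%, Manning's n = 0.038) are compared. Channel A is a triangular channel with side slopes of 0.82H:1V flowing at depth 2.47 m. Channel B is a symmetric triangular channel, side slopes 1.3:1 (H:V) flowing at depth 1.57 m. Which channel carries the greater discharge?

Channel A: For a triangular section with side slope z = 0.82: A = zy² = 0.82×2.47² = 5.003 m²; P = 2y√(1+z²) = 2×2.47×1.293 = 6.388 m. Hydraulic radius R = A/P = 5.003/6.388 = 0.7831 m. Q_A = (1/0.038)·5.003·0.7831^(2/3)·√0.0013 = 4.033 m³/s.
Channel B: For a triangular section with side slope z = 1.3: A = zy² = 1.3×1.57² = 3.204 m²; P = 2y√(1+z²) = 2×1.57×1.64 = 5.15 m. Hydraulic radius R = A/P = 3.204/5.15 = 0.6222 m. Q_B = (1/0.038)·3.204·0.6222^(2/3)·√0.0013 = 2.216 m³/s.
Q_A = 4.033 m³/s vs Q_B = 2.216 m³/s, so channel A carries more.

channel A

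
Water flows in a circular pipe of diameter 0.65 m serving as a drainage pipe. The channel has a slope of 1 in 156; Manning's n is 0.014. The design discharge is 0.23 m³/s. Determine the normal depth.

y_n = 0.289 m

Manning's equation rearranged: A R^(2/3) = nQ / (1·√S) = 0.014 × 0.23 / (√0.00641) = 0.04022.
At y = 0.256 m: A R^(2/3) = 0.03237 — low.
At y = 0.364 m: A R^(2/3) = 0.05958 — high.
At y = 0.289 m: A R^(2/3) = 0.04029 — ≈ 0.04022.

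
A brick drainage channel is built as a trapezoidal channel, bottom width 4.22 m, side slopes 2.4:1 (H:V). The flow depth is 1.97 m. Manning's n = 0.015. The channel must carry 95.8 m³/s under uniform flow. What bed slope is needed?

With bottom width b = 4.22 m and side slope z = 2.4: A = (b + zy)y = (4.22 + 2.4×1.97)×1.97 = 17.63 m²; P = b + 2y√(1+z²) = 4.22 + 2×1.97×2.6 = 14.46 m.
Hydraulic radius R = A/P = 17.63/14.46 = 1.219 m.
From Manning's equation, S = [nQ / (1 A R^(2/3))]² = [0.015 × 95.8 / (1 × 17.63 × 1.219^(2/3))]² = 0.0051.

S = 0.0051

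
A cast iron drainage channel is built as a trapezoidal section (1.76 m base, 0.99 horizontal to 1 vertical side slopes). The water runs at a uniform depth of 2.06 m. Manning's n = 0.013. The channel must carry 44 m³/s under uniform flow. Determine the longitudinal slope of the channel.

With bottom width b = 1.76 m and side slope z = 0.99: A = (b + zy)y = (1.76 + 0.99×2.06)×2.06 = 7.827 m²; P = b + 2y√(1+z²) = 1.76 + 2×2.06×1.407 = 7.558 m.
Hydraulic radius R = A/P = 7.827/7.558 = 1.036 m.
From Manning's equation, S = [nQ / (1 A R^(2/3))]² = [0.013 × 44 / (1 × 7.827 × 1.036^(2/3))]² = 0.0051.

S = 0.0051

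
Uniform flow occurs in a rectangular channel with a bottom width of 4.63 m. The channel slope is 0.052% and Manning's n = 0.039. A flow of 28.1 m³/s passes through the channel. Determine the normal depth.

y_n = 7.15 m

Manning's equation rearranged: A R^(2/3) = nQ / (1·√S) = 0.039 × 28.1 / (√0.00052) = 48.06.
At y = 8.97 m: A R^(2/3) = 62.36 — over.
At y = 6.07 m: A R^(2/3) = 39.65 — short.
At y = 7.15 m: A R^(2/3) = 48.05 — close enough.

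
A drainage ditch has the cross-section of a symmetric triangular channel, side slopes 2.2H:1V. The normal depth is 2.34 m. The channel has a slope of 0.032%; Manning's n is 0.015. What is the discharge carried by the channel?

Q = 15 m³/s

For a triangular section with side slope z = 2.2: A = zy² = 2.2×2.34² = 12.05 m²; P = 2y√(1+z²) = 2×2.34×2.417 = 11.31 m.
Hydraulic radius R = A/P = 12.05/11.31 = 1.065 m.
Manning's equation: Q = (1/n) A R^(2/3) S^(1/2) = (1/0.015) × 12.05 × 1.065^(2/3) × 0.00032^(1/2) = 15 m³/s.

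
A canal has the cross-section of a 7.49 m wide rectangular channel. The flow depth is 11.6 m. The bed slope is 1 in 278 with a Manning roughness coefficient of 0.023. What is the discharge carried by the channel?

Flow area A = b·y = 7.49 × 11.6 = 86.88 m². Wetted perimeter P = b + 2y = 7.49 + 2×11.6 = 30.69 m.
Hydraulic radius R = A/P = 86.88/30.69 = 2.831 m.
Manning's equation: Q = (1/n) A R^(2/3) S^(1/2) = (1/0.023) × 86.88 × 2.831^(2/3) × 0.003597^(1/2) = 453 m³/s.

Q = 453 m³/s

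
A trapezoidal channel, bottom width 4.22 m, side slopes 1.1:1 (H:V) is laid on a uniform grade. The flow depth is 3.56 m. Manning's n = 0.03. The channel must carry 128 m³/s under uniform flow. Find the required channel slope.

S = 0.00718

With bottom width b = 4.22 m and side slope z = 1.1: A = (b + zy)y = (4.22 + 1.1×3.56)×3.56 = 28.96 m²; P = b + 2y√(1+z²) = 4.22 + 2×3.56×1.487 = 14.8 m.
Hydraulic radius R = A/P = 28.96/14.8 = 1.956 m.
From Manning's equation, S = [nQ / (1 A R^(2/3))]² = [0.03 × 128 / (1 × 28.96 × 1.956^(2/3))]² = 0.00718.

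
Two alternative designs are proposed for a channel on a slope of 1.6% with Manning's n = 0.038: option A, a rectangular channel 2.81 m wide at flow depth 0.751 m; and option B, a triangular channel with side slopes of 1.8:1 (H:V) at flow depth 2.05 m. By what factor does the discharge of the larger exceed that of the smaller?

Channel A: Flow area A = b·y = 2.81 × 0.751 = 2.11 m². Wetted perimeter P = b + 2y = 2.81 + 2×0.751 = 4.312 m. Hydraulic radius R = A/P = 2.11/4.312 = 0.4894 m. Q_A = (1/0.038)·2.11·0.4894^(2/3)·√0.016 = 4.362 m³/s.
Channel B: For a triangular section with side slope z = 1.8: A = zy² = 1.8×2.05² = 7.564 m²; P = 2y√(1+z²) = 2×2.05×2.059 = 8.442 m. Hydraulic radius R = A/P = 7.564/8.442 = 0.896 m. Q_B = (1/0.038)·7.564·0.896^(2/3)·√0.016 = 23.4 m³/s.
The larger discharge is 23.4 m³/s and the smaller is 4.362 m³/s; the ratio is 5.36.

5.36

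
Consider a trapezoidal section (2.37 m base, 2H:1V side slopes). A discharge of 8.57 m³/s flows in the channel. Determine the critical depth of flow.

y_c = 0.86 m

At critical depth, Q² T / (g A³) = 1, i.e. A³/T = Q²/g = 8.57²/9.81 = 7.487.
Trying y = 0.603 m: A³/T = 2.097 — too small.
Trying y = 0.86 m: A³/T = 7.49 — ≈ 7.487.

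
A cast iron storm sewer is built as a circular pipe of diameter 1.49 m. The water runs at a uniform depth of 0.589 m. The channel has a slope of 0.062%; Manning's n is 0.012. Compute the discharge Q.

For a circular section of diameter D = 1.49 m at depth y = 0.589 m, the central angle is θ = 2 arccos(1 − 2y/D) = 2.72 rad. Then A = (D²/8)(θ − sin θ) = 0.6411 m² and P = Dθ/2 = 2.026 m.
Hydraulic radius R = A/P = 0.6411/2.026 = 0.3164 m.
Manning's equation: Q = (1/n) A R^(2/3) S^(1/2) = (1/0.012) × 0.6411 × 0.3164^(2/3) × 0.00062^(1/2) = 0.618 m³/s.

Q = 0.618 m³/s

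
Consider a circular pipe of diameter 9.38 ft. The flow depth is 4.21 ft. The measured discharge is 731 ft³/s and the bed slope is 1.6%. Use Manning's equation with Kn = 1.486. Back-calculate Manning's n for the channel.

For a circular section of diameter D = 9.38 ft at depth y = 4.21 ft, the central angle is θ = 2 arccos(1 − 2y/D) = 2.937 rad. Then A = (D²/8)(θ − sin θ) = 30.06 ft² and P = Dθ/2 = 13.77 ft.
Hydraulic radius R = A/P = 30.06/13.77 = 2.182 ft.
Rearranging Manning's equation: n = (1.486/Q) A R^(2/3) S^(1/2) = (1.486/731) × 30.06 × 2.182^(2/3) × √0.016 = 0.013.

n = 0.013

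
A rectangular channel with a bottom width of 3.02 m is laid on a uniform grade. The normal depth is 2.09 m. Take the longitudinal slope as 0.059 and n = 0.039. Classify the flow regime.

supercritical

Flow area A = b·y = 3.02 × 2.09 = 6.312 m². Wetted perimeter P = b + 2y = 3.02 + 2×2.09 = 7.2 m.
Hydraulic radius R = A/P = 6.312/7.2 = 0.8766 m.
V = (1/n) R^(2/3) √S = (1/0.039) × 0.8766^(2/3) × √0.059 = 5.705 m/s. Hydraulic depth D_h = A/T = 6.312/3.02 = 2.09 m.
Froude number Fr = V/√(g·D_h) = 5.705/√(9.81×2.09) = 1.26, which is greater than 1, so the flow is supercritical.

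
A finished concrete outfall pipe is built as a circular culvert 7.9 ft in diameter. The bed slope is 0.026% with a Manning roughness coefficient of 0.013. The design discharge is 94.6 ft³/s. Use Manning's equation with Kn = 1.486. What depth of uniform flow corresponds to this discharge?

y_n = 4.71 ft

Manning's equation rearranged: A R^(2/3) = nQ / (1.486·√S) = 0.013 × 94.6 / (1.486 × √0.00026) = 51.33.
Try y = 3.23 ft: A R^(2/3) = 27.06 — short.
Try y = 6 ft: A R^(2/3) = 71.38 — over.
Try y = 4.71 ft: A R^(2/3) = 51.34 — ≈ 51.33.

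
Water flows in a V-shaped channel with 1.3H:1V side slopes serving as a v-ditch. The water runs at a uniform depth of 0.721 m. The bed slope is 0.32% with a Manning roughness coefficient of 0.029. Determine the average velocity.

V = 0.846 m/s

For a triangular section with side slope z = 1.3: A = zy² = 1.3×0.721² = 0.6758 m²; P = 2y√(1+z²) = 2×0.721×1.64 = 2.365 m.
Hydraulic radius R = A/P = 0.6758/2.365 = 0.2857 m.
From Manning's equation, V = (1/n) R^(2/3) S^(1/2) = (1/0.029) × 0.2857^(2/3) × 0.0032^(1/2) = 0.846 m/s.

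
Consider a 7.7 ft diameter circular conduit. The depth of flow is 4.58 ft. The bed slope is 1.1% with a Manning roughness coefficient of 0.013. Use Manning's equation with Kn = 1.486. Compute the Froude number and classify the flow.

supercritical

For a circular section of diameter D = 7.7 ft at depth y = 4.58 ft, the central angle is θ = 2 arccos(1 − 2y/D) = 3.523 rad. Then A = (D²/8)(θ − sin θ) = 28.87 ft² and P = Dθ/2 = 13.56 ft.
Hydraulic radius R = A/P = 28.87/13.56 = 2.128 ft.
V = (1.486/n) R^(2/3) √S = (1.486/0.013) × 2.128^(2/3) × √0.011 = 19.84 ft/s. Hydraulic depth D_h = A/T = 28.87/7.56 = 3.819 ft.
Froude number Fr = V/√(g·D_h) = 19.84/√(32.2×3.819) = 1.79, which is greater than 1, so the flow is supercritical.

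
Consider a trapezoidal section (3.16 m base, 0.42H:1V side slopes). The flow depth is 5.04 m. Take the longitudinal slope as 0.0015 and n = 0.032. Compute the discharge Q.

With bottom width b = 3.16 m and side slope z = 0.42: A = (b + zy)y = (3.16 + 0.42×5.04)×5.04 = 26.6 m²; P = b + 2y√(1+z²) = 3.16 + 2×5.04×1.085 = 14.09 m.
Hydraulic radius R = A/P = 26.6/14.09 = 1.887 m.
Manning's equation: Q = (1/n) A R^(2/3) S^(1/2) = (1/0.032) × 26.6 × 1.887^(2/3) × 0.0015^(1/2) = 49.2 m³/s.

Q = 49.2 m³/s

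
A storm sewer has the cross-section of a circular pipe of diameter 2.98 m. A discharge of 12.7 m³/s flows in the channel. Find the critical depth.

y_c = 1.55 m

At critical depth, Q² T / (g A³) = 1, i.e. A³/T = Q²/g = 12.7²/9.81 = 16.44.
Trying y = 1.34 m: A³/T = 9.486 — too small.
Trying y = 1.88 m: A³/T = 34.65 — too large.
Trying y = 1.55 m: A³/T = 16.55 — ≈ 16.44.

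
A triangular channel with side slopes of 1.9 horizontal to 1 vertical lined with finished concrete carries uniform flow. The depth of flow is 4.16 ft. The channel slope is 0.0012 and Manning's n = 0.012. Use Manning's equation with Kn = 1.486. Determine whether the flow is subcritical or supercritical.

For a triangular section with side slope z = 1.9: A = zy² = 1.9×4.16² = 32.88 ft²; P = 2y√(1+z²) = 2×4.16×2.147 = 17.86 ft.
Hydraulic radius R = A/P = 32.88/17.86 = 1.841 ft.
V = (1.486/n) R^(2/3) √S = (1.486/0.012) × 1.841^(2/3) × √0.0012 = 6.443 ft/s. Hydraulic depth D_h = A/T = 32.88/15.81 = 2.08 ft.
Froude number Fr = V/√(g·D_h) = 6.443/√(32.2×2.08) = 0.787, which is less than 1, so the flow is subcritical.

subcritical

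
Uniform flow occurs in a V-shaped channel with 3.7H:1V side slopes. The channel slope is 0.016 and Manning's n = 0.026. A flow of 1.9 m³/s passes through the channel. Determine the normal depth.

Manning's equation rearranged: A R^(2/3) = nQ / (1·√S) = 0.026 × 1.9 / (√0.016) = 0.3905.
Trying y = 0.605 m: A R^(2/3) = 0.5961 — too large.
Trying y = 0.446 m: A R^(2/3) = 0.2644 — too small.
Trying y = 0.516 m: A R^(2/3) = 0.39 — matches.

y_n = 0.516 m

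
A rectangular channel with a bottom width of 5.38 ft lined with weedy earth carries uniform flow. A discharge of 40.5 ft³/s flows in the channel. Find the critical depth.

For a rectangular channel, critical depth y_c = (q²/g)^(1/3) where q = Q/b = 40.5/5.38 = 7.528 ft²/s.
So y_c = (7.528²/32.2)^(1/3) = 1.21 ft.

y_c = 1.21 ft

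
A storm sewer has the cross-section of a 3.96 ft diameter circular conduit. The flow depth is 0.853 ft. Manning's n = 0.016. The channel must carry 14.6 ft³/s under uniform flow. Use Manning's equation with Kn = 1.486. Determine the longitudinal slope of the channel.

For a circular section of diameter D = 3.96 ft at depth y = 0.853 ft, the central angle is θ = 2 arccos(1 − 2y/D) = 1.931 rad. Then A = (D²/8)(θ − sin θ) = 1.95 ft² and P = Dθ/2 = 3.822 ft.
Hydraulic radius R = A/P = 1.95/3.822 = 0.51 ft.
From Manning's equation, S = [nQ / (1.486 A R^(2/3))]² = [0.016 × 14.6 / (1.486 × 1.95 × 0.51^(2/3))]² = 0.016.

S = 0.016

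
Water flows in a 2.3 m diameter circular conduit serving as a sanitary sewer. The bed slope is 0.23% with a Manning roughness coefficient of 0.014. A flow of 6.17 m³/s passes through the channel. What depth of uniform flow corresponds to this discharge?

y_n = 1.32 m

Manning's equation rearranged: A R^(2/3) = nQ / (1·√S) = 0.014 × 6.17 / (√0.0023) = 1.801.
Try y = 1.44 m: A R^(2/3) = 2.058 — too large.
Try y = 0.973 m: A R^(2/3) = 1.072 — too small.
Try y = 1.32 m: A R^(2/3) = 1.801 — matches.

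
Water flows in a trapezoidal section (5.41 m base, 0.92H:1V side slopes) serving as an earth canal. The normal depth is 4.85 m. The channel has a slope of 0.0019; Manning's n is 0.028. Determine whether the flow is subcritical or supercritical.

subcritical

With bottom width b = 5.41 m and side slope z = 0.92: A = (b + zy)y = (5.41 + 0.92×4.85)×4.85 = 47.88 m²; P = b + 2y√(1+z²) = 5.41 + 2×4.85×1.359 = 18.59 m.
Hydraulic radius R = A/P = 47.88/18.59 = 2.575 m.
V = (1/n) R^(2/3) √S = (1/0.028) × 2.575^(2/3) × √0.0019 = 2.925 m/s. Hydraulic depth D_h = A/T = 47.88/14.33 = 3.34 m.
Froude number Fr = V/√(g·D_h) = 2.925/√(9.81×3.34) = 0.511, which is less than 1, so the flow is subcritical.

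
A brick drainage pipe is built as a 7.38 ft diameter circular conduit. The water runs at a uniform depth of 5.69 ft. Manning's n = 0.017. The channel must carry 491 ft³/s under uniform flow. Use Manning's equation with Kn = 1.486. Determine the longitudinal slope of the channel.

S = 0.00861

For a circular section of diameter D = 7.38 ft at depth y = 5.69 ft, the central angle is θ = 2 arccos(1 − 2y/D) = 4.287 rad. Then A = (D²/8)(θ − sin θ) = 35.39 ft² and P = Dθ/2 = 15.82 ft.
Hydraulic radius R = A/P = 35.39/15.82 = 2.237 ft.
From Manning's equation, S = [nQ / (1.486 A R^(2/3))]² = [0.017 × 491 / (1.486 × 35.39 × 2.237^(2/3))]² = 0.00861.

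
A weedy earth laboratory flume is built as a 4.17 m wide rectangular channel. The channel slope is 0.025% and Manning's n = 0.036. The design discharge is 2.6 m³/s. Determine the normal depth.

Manning's equation rearranged: A R^(2/3) = nQ / (1·√S) = 0.036 × 2.6 / (√0.00025) = 5.92.
Try y = 1.29 m: A R^(2/3) = 4.624 — low.
Try y = 1.79 m: A R^(2/3) = 7.28 — high.
Try y = 1.54 m: A R^(2/3) = 5.923 — ≈ 5.92.

y_n = 1.54 m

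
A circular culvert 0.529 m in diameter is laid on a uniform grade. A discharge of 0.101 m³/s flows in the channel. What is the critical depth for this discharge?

At critical depth, Q² T / (g A³) = 1, i.e. A³/T = Q²/g = 0.101²/9.81 = 0.00104.
Try y = 0.26 m: A³/T = 0.00235 — over.
Try y = 0.155 m: A³/T = 0.000321 — short.
Try y = 0.21 m: A³/T = 0.001037 — matches.

y_c = 0.21 m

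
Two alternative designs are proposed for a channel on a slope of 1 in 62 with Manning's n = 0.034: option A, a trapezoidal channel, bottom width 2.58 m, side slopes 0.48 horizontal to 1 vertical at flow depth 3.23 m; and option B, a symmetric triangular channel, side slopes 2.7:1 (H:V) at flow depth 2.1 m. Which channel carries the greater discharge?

Channel A: With bottom width b = 2.58 m and side slope z = 0.48: A = (b + zy)y = (2.58 + 0.48×3.23)×3.23 = 13.34 m²; P = b + 2y√(1+z²) = 2.58 + 2×3.23×1.109 = 9.746 m. Hydraulic radius R = A/P = 13.34/9.746 = 1.369 m. Q_A = (1/0.034)·13.34·1.369^(2/3)·√0.01613 = 61.44 m³/s.
Channel B: For a triangular section with side slope z = 2.7: A = zy² = 2.7×2.1² = 11.91 m²; P = 2y√(1+z²) = 2×2.1×2.879 = 12.09 m. Hydraulic radius R = A/P = 11.91/12.09 = 0.9846 m. Q_B = (1/0.034)·11.91·0.9846^(2/3)·√0.01613 = 44.02 m³/s.
Q_A = 61.44 m³/s vs Q_B = 44.02 m³/s, so channel A carries more.

channel A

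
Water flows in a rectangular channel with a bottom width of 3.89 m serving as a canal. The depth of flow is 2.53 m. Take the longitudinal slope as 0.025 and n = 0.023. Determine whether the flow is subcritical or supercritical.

supercritical

Flow area A = b·y = 3.89 × 2.53 = 9.842 m². Wetted perimeter P = b + 2y = 3.89 + 2×2.53 = 8.95 m.
Hydraulic radius R = A/P = 9.842/8.95 = 1.1 m.
V = (1/n) R^(2/3) √S = (1/0.023) × 1.1^(2/3) × √0.025 = 7.324 m/s. Hydraulic depth D_h = A/T = 9.842/3.89 = 2.53 m.
Froude number Fr = V/√(g·D_h) = 7.324/√(9.81×2.53) = 1.47, which is greater than 1, so the flow is supercritical.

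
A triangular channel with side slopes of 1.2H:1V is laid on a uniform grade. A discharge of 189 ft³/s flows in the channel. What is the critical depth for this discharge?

y_c = 4.34 ft

At critical depth, Q² T / (g A³) = 1, i.e. A³/T = Q²/g = 189²/32.2 = 1109.
Try y = 4.71 ft: A³/T = 1669 — high.
Try y = 3.02 ft: A³/T = 180.9 — low.
Try y = 4.34 ft: A³/T = 1109 — matches.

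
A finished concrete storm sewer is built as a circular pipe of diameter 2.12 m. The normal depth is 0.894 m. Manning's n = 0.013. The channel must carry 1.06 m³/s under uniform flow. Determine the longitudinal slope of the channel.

For a circular section of diameter D = 2.12 m at depth y = 0.894 m, the central angle is θ = 2 arccos(1 − 2y/D) = 2.827 rad. Then A = (D²/8)(θ − sin θ) = 1.414 m² and P = Dθ/2 = 2.997 m.
Hydraulic radius R = A/P = 1.414/2.997 = 0.472 m.
From Manning's equation, S = [nQ / (1 A R^(2/3))]² = [0.013 × 1.06 / (1 × 1.414 × 0.472^(2/3))]² = 0.000258.

S = 0.000258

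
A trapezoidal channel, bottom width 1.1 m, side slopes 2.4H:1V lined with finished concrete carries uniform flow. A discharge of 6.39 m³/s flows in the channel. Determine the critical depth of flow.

y_c = 0.876 m

At critical depth, Q² T / (g A³) = 1, i.e. A³/T = Q²/g = 6.39²/9.81 = 4.162.
Try y = 1.03 m: A³/T = 8.24 — too large.
Try y = 0.876 m: A³/T = 4.162 — close enough.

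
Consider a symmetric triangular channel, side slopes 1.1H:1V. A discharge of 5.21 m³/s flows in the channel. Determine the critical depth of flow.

y_c = 1.36 m

At critical depth, Q² T / (g A³) = 1, i.e. A³/T = Q²/g = 5.21²/9.81 = 2.767.
Try y = 1.51 m: A³/T = 4.749 — too large.
Try y = 0.961 m: A³/T = 0.4959 — too small.
Try y = 1.36 m: A³/T = 2.815 — ≈ 2.767.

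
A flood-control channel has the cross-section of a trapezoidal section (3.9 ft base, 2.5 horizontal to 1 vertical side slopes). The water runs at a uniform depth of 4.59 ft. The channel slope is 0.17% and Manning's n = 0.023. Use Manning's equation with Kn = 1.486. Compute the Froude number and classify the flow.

subcritical

With bottom width b = 3.9 ft and side slope z = 2.5: A = (b + zy)y = (3.9 + 2.5×4.59)×4.59 = 70.57 ft²; P = b + 2y√(1+z²) = 3.9 + 2×4.59×2.693 = 28.62 ft.
Hydraulic radius R = A/P = 70.57/28.62 = 2.466 ft.
V = (1.486/n) R^(2/3) √S = (1.486/0.023) × 2.466^(2/3) × √0.0017 = 4.862 ft/s. Hydraulic depth D_h = A/T = 70.57/26.85 = 2.628 ft.
Froude number Fr = V/√(g·D_h) = 4.862/√(32.2×2.628) = 0.529, which is less than 1, so the flow is subcritical.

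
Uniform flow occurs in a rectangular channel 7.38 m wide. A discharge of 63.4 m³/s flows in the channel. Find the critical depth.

y_c = 1.96 m

For a rectangular channel, critical depth y_c = (q²/g)^(1/3) where q = Q/b = 63.4/7.38 = 8.591 m²/s.
So y_c = (8.591²/9.81)^(1/3) = 1.96 m.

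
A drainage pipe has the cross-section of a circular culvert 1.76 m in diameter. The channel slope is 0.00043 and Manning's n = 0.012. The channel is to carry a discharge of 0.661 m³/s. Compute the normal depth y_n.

y_n = 0.627 m

Manning's equation rearranged: A R^(2/3) = nQ / (1·√S) = 0.012 × 0.661 / (√0.00043) = 0.3825.
Try y = 0.737 m: A R^(2/3) = 0.5155 — too large.
Try y = 0.47 m: A R^(2/3) = 0.2196 — too small.
Try y = 0.627 m: A R^(2/3) = 0.3826 — ≈ 0.3825.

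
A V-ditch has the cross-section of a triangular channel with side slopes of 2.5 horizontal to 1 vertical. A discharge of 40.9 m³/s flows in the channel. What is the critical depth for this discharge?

At critical depth, Q² T / (g A³) = 1, i.e. A³/T = Q²/g = 40.9²/9.81 = 170.5.
Try y = 2.69 m: A³/T = 440.2 — too large.
Try y = 1.77 m: A³/T = 54.29 — too small.
Try y = 2.23 m: A³/T = 172.3 — matches.

y_c = 2.23 m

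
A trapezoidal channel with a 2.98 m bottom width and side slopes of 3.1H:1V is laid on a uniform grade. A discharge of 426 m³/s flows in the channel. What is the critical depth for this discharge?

At critical depth, Q² T / (g A³) = 1, i.e. A³/T = Q²/g = 426²/9.81 = 18500.
At y = 3.75 m: A³/T = 6263 — low.
At y = 5.99 m: A³/T = 53610 — high.
At y = 4.76 m: A³/T = 18520 — matches.

y_c = 4.76 m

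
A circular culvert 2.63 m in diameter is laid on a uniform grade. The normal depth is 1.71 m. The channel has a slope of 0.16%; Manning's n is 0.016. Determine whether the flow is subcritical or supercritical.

subcritical

For a circular section of diameter D = 2.63 m at depth y = 1.71 m, the central angle is θ = 2 arccos(1 − 2y/D) = 3.752 rad. Then A = (D²/8)(θ − sin θ) = 3.739 m² and P = Dθ/2 = 4.934 m.
Hydraulic radius R = A/P = 3.739/4.934 = 0.7579 m.
V = (1/n) R^(2/3) √S = (1/0.016) × 0.7579^(2/3) × √0.0016 = 2.078 m/s. Hydraulic depth D_h = A/T = 3.739/2.509 = 1.491 m.
Froude number Fr = V/√(g·D_h) = 2.078/√(9.81×1.491) = 0.543, which is less than 1, so the flow is subcritical.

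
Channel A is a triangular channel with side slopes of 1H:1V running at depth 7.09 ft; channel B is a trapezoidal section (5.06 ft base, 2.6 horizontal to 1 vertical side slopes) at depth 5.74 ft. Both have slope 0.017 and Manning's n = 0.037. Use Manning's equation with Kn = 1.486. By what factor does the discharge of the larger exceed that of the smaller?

Channel A: For a triangular section with side slope z = 1: A = zy² = 1×7.09² = 50.27 ft²; P = 2y√(1+z²) = 2×7.09×1.414 = 20.05 ft. Hydraulic radius R = A/P = 50.27/20.05 = 2.507 ft. Q_A = (1.486/0.037)·50.27·2.507^(2/3)·√0.017 = 485.7 ft³/s.
Channel B: With bottom width b = 5.06 ft and side slope z = 2.6: A = (b + zy)y = (5.06 + 2.6×5.74)×5.74 = 114.7 ft²; P = b + 2y√(1+z²) = 5.06 + 2×5.74×2.786 = 37.04 ft. Hydraulic radius R = A/P = 114.7/37.04 = 3.097 ft. Q_B = (1.486/0.037)·114.7·3.097^(2/3)·√0.017 = 1276 ft³/s.
The larger discharge is 1276 ft³/s and the smaller is 485.7 ft³/s; the ratio is 2.63.

2.63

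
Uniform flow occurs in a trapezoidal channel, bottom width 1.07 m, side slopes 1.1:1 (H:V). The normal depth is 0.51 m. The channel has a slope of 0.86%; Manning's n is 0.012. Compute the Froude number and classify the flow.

supercritical

With bottom width b = 1.07 m and side slope z = 1.1: A = (b + zy)y = (1.07 + 1.1×0.51)×0.51 = 0.8318 m²; P = b + 2y√(1+z²) = 1.07 + 2×0.51×1.487 = 2.586 m.
Hydraulic radius R = A/P = 0.8318/2.586 = 0.3216 m.
V = (1/n) R^(2/3) √S = (1/0.012) × 0.3216^(2/3) × √0.0086 = 3.628 m/s. Hydraulic depth D_h = A/T = 0.8318/2.192 = 0.3795 m.
Froude number Fr = V/√(g·D_h) = 3.628/√(9.81×0.3795) = 1.88, which is greater than 1, so the flow is supercritical.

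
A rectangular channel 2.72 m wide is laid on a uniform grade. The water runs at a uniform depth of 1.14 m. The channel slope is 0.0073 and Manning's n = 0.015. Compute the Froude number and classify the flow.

Flow area A = b·y = 2.72 × 1.14 = 3.101 m². Wetted perimeter P = b + 2y = 2.72 + 2×1.14 = 5 m.
Hydraulic radius R = A/P = 3.101/5 = 0.6202 m.
V = (1/n) R^(2/3) √S = (1/0.015) × 0.6202^(2/3) × √0.0073 = 4.142 m/s. Hydraulic depth D_h = A/T = 3.101/2.72 = 1.14 m.
Froude number Fr = V/√(g·D_h) = 4.142/√(9.81×1.14) = 1.24, which is greater than 1, so the flow is supercritical.

supercritical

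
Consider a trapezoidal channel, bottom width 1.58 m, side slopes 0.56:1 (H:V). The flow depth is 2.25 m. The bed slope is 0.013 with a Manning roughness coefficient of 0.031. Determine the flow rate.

With bottom width b = 1.58 m and side slope z = 0.56: A = (b + zy)y = (1.58 + 0.56×2.25)×2.25 = 6.39 m²; P = b + 2y√(1+z²) = 1.58 + 2×2.25×1.146 = 6.738 m.
Hydraulic radius R = A/P = 6.39/6.738 = 0.9484 m.
Manning's equation: Q = (1/n) A R^(2/3) S^(1/2) = (1/0.031) × 6.39 × 0.9484^(2/3) × 0.013^(1/2) = 22.7 m³/s.

Q = 22.7 m³/s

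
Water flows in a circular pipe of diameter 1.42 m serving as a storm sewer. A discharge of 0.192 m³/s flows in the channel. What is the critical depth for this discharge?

At critical depth, Q² T / (g A³) = 1, i.e. A³/T = Q²/g = 0.192²/9.81 = 0.003758.
Try y = 0.24 m: A³/T = 0.005213 — over.
Try y = 0.153 m: A³/T = 0.0008829 — short.
Try y = 0.221 m: A³/T = 0.003769 — close enough.

y_c = 0.221 m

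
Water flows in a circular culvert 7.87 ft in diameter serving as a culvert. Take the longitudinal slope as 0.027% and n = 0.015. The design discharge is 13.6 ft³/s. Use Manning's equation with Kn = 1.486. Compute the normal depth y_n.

Manning's equation rearranged: A R^(2/3) = nQ / (1.486·√S) = 0.015 × 13.6 / (1.486 × √0.00027) = 8.355.
At y = 1.48 ft: A R^(2/3) = 5.903 — too small.
At y = 2.13 ft: A R^(2/3) = 12.24 — too large.
At y = 1.76 ft: A R^(2/3) = 8.378 — ≈ 8.355.

y_n = 1.76 ft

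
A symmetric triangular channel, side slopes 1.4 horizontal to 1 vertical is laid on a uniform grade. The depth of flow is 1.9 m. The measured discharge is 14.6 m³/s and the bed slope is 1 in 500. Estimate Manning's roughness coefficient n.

n = 0.013

For a triangular section with side slope z = 1.4: A = zy² = 1.4×1.9² = 5.054 m²; P = 2y√(1+z²) = 2×1.9×1.72 = 6.538 m.
Hydraulic radius R = A/P = 5.054/6.538 = 0.773 m.
Rearranging Manning's equation: n = (1/Q) A R^(2/3) S^(1/2) = (1/14.6) × 5.054 × 0.773^(2/3) × √0.002 = 0.013.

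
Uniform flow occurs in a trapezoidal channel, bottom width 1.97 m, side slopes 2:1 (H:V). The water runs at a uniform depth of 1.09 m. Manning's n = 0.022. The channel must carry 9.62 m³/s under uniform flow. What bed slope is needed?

S = 0.0038

With bottom width b = 1.97 m and side slope z = 2: A = (b + zy)y = (1.97 + 2×1.09)×1.09 = 4.524 m²; P = b + 2y√(1+z²) = 1.97 + 2×1.09×2.236 = 6.845 m.
Hydraulic radius R = A/P = 4.524/6.845 = 0.6609 m.
From Manning's equation, S = [nQ / (1 A R^(2/3))]² = [0.022 × 9.62 / (1 × 4.524 × 0.6609^(2/3))]² = 0.0038.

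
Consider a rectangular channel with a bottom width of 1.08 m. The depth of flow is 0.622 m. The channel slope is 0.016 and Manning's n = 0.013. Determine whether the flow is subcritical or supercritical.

supercritical

Flow area A = b·y = 1.08 × 0.622 = 0.6718 m². Wetted perimeter P = b + 2y = 1.08 + 2×0.622 = 2.324 m.
Hydraulic radius R = A/P = 0.6718/2.324 = 0.2891 m.
V = (1/n) R^(2/3) √S = (1/0.013) × 0.2891^(2/3) × √0.016 = 4.254 m/s. Hydraulic depth D_h = A/T = 0.6718/1.08 = 0.622 m.
Froude number Fr = V/√(g·D_h) = 4.254/√(9.81×0.622) = 1.72, which is greater than 1, so the flow is supercritical.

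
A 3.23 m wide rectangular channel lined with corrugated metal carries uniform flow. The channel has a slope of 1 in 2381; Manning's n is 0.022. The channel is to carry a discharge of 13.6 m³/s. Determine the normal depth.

Manning's equation rearranged: A R^(2/3) = nQ / (1·√S) = 0.022 × 13.6 / (√0.00042) = 14.6.
Try y = 4.58 m: A R^(2/3) = 16.65 — high.
Try y = 2.97 m: A R^(2/3) = 9.886 — low.
Try y = 4.1 m: A R^(2/3) = 14.61 — ≈ 14.6.

y_n = 4.1 m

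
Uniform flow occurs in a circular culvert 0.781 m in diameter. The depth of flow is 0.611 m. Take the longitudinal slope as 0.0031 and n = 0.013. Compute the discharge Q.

Q = 0.66 m³/s

For a circular section of diameter D = 0.781 m at depth y = 0.611 m, the central angle is θ = 2 arccos(1 − 2y/D) = 4.342 rad. Then A = (D²/8)(θ − sin θ) = 0.4021 m² and P = Dθ/2 = 1.695 m.
Hydraulic radius R = A/P = 0.4021/1.695 = 0.2372 m.
Manning's equation: Q = (1/n) A R^(2/3) S^(1/2) = (1/0.013) × 0.4021 × 0.2372^(2/3) × 0.0031^(1/2) = 0.66 m³/s.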